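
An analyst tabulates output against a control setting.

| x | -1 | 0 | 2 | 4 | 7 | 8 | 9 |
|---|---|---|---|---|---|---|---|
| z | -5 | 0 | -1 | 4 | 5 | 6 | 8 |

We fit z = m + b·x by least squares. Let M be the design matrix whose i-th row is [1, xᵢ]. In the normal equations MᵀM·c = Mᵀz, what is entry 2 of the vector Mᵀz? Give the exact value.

Entry 2 ↔ basis x, so (Mᵀz)_{2} = Σᵢ (x)·zᵢ = (-1)·(-5) + (0)·(0) + (2)·(-1) + (4)·(4) + (7)·(5) + (8)·(6) + (9)·(8) = 174.

174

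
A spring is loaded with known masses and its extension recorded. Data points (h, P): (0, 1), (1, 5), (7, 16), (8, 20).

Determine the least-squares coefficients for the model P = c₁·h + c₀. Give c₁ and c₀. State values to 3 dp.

XᵀX·[c₁, c₀]ᵀ = XᵀP reads: 114·c₁ + 16·c₀ = 277;  16·c₁ + 4·c₀ = 42.
Determinant 114·4 − 16² = 200.
c₁ = (277·4 − 16·42)/200 = 109/50; c₀ = (114·42 − 16·277)/200 = 89/50.

c₁ = 2.180, c₀ = 1.780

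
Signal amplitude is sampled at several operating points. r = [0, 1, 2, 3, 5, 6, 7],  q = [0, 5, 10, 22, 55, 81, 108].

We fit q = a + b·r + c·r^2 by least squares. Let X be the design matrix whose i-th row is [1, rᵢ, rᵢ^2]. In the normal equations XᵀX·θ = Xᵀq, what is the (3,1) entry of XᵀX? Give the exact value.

124

Row 3 ↔ basis r^2, column 1 ↔ basis 1, so (XᵀX)_{3,1} = Σᵢ r^2 = (0)·(1) + (1)·(1) + (4)·(1) + (9)·(1) + (25)·(1) + (36)·(1) + (49)·(1) = 124.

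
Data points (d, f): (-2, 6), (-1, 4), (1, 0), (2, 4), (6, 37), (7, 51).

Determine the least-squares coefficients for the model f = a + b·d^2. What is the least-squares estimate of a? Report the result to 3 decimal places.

a = 0.931

Setting ∂/∂a … = 0 gives: 6·a + 95·b = 102;  95·a + 3731·b = 3875.
Δ = 6·3731 − 95² = 13361.
a = (102·3731 − 95·3875)/13361 = 12437/13361; b = (6·3875 − 95·102)/13361 = 13560/13361.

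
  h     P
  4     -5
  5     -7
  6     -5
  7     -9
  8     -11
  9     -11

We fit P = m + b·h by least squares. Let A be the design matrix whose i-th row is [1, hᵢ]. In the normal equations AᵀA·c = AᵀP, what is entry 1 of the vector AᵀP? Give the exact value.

Entry 1 ↔ basis 1, so (AᵀP)_{1} = Σᵢ Pᵢ = (1)·(-5) + (1)·(-7) + (1)·(-5) + (1)·(-9) + (1)·(-11) + (1)·(-11) = -48.

-48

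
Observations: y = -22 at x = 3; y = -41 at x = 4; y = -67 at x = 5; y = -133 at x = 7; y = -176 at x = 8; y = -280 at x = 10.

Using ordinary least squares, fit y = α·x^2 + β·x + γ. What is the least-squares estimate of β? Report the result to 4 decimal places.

β = 2.0833

MᵀM·[α, β, γ]ᵀ = Mᵀy reads: 17459·α + 2071·β + 263·γ = -48310;  2071·α + 263·β + 37·γ = -5704;  263·α + 37·β + 6·γ = -719.
(Σx^2·x^2 = 17459, Σx^2·x = 2071, Σx^2 = 263, Σx·x = 263, Σx = 37, Σ1 = 6, Σx^2·y = -48310, Σx·y = -5704, Σy = -719.)
Inverting the 3×3 Gram matrix, [α, β, γ]ᵀ = [-1973/660, 25/12, -181/110]ᵀ.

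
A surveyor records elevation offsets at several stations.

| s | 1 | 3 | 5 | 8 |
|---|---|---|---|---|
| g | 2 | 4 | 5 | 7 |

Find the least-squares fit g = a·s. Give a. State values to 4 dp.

The normal system MᵀM·[a]ᵀ = Mᵀg is [[99]]·[a]ᵀ = [95]ᵀ.
a = 95/99 = 0.959596.

a = 0.9596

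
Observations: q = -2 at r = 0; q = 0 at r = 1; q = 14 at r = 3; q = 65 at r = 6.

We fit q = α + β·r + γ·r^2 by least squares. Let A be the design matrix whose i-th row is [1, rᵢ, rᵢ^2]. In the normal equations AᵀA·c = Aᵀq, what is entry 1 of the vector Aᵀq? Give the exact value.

77

Entry 1 ↔ basis 1, so (Aᵀq)_{1} = Σᵢ qᵢ = (1)·(-2) + (1)·(0) + (1)·(14) + (1)·(65) = 77.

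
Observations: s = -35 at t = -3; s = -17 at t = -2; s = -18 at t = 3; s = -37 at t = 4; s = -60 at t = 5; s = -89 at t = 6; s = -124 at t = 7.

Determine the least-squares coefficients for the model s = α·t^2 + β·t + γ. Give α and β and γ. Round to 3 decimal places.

Compute the Gram sums: Σt^2·t^2 = 4756, Σt^2·t = 740, Σt^2 = 148, Σt·t = 148, Σt = 20, Σ1 = 7.
Moment sums: Σt^2·s = -11917, Σt·s = -1765, Σs = -380.
Inverting the 3×3 Gram matrix, [α, β, γ]ᵀ = [-20029/6888, 18415/6888, -383/861]ᵀ.

α = -2.908, β = 2.673, γ = -0.445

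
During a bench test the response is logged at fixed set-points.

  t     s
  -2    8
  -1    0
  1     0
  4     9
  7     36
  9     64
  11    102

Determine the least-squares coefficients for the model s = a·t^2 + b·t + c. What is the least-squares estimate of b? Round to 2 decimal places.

b = -1.73

Sums needed: Σt^2·t^2 = 23877, Σt^2·t = 2459, Σt^2 = 273, Σt·t = 273, Σt = 29, Σ1 = 7.
And Σt^2·s = 19466, Σt·s = 1970, Σs = 219.
XᵀX·[a, b, c]ᵀ = Xᵀs becomes [[23877, 2459, 273]; [2459, 273, 29]; [273, 29, 7]]·[a, b, c]ᵀ = [19466, 1970, 219]ᵀ.
Row-reducing yields a = 905379/905506, b = -224345/129358, c = -237187/452753.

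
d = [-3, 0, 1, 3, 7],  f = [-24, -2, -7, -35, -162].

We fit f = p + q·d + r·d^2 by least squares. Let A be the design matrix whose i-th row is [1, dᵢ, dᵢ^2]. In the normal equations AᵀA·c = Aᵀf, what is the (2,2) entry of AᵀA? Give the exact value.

Row 2 ↔ basis d, column 2 ↔ basis d, so (AᵀA)_{2,2} = Σᵢ (d)·(d) = (-3)·(-3) + (0)·(0) + (1)·(1) + (3)·(3) + (7)·(7) = 68.

68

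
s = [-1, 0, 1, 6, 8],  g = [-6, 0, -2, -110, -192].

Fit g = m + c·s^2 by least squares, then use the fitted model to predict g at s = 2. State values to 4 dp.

ĝ = -12.8376

The normal system MᵀM·[m, c]ᵀ = Mᵀg is [[5, 102]; [102, 5394]]·[m, c]ᵀ = [-310, -16256]ᵀ.
Determinant 5·5394 − 102² = 16566.
m = ((-310)·5394 − 102·(-16256))/16566 = -2338/2761; c = (5·(-16256) − 102·(-310))/16566 = -24830/8283.
At s = 2: ĝ = (-2338/2761)·(1) + (-24830/8283)·(4) = -106334/8283.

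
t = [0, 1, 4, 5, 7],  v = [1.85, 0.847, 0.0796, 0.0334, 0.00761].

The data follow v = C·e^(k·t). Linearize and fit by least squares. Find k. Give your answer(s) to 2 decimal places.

With ln vᵢ as the transformed response and tᵢ as the regressor:
Over the data: Σt = 17.0000, Σ(t)² = 91.0000, Σln v = -10.3591, Σt·ln v = -61.4331.
Normal system: [[91.0000, 17.0000]; [17.0000, 5]]·[k, ln C]ᵀ = [-61.4331, -10.3591]ᵀ.
Slope k = (n·Σt·ln v − Σt·Σln v)/(n·Σ(t)² − (Σt)²) = (5·-61.4331 − 17.0000·-10.3591)/166.0000 = -0.78952; ln C = (Σln v − k·Σt)/n = 0.61255.

k = -0.79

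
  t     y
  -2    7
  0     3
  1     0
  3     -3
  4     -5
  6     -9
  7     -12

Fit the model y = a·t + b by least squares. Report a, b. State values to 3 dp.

a = -2.041, b = 2.824

Setting ∂/∂a … = 0 gives: 115·a + 19·b = -181;  19·a + 7·b = -19.
(Σt·t = 115, Σt = 19, Σ1 = 7, Σt·y = -181, Σy = -19.)
Δ = 115·7 − 19² = 444.
a = ((-181)·7 − 19·(-19))/444 = -151/74; b = (115·(-19) − 19·(-181))/444 = 209/74.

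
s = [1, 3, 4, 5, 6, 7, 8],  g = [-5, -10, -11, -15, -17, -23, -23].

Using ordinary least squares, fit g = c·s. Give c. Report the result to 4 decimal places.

XᵀX·[c]ᵀ = Xᵀg reads: 200·c = -601.
(Σs·s = 200, Σs·g = -601.)
c = (-601)/200 = -3.005.

c = -3.0050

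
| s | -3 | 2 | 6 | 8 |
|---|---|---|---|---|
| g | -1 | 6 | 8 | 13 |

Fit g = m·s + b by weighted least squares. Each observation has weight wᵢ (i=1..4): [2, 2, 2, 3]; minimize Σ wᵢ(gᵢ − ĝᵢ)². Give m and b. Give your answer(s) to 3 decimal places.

Normal-equation sums: Σwᵢ·s·s = 290, Σwᵢ·s = 34, Σwᵢ·1 = 9.
Moment sums: Σwᵢ·s·g = 438, Σwᵢ·g = 65.
So AᵀWA·[m, b]ᵀ = AᵀWg: [[290, 34]; [34, 9]]·[m, b]ᵀ = [438, 65]ᵀ.
Eliminating b: 9·(row 1) − 34·(row 2) gives 1454·m = 9·438 − 34·65 = 1732, so m = 866/727.
Then b = (65 − 34·(866/727))/9 = 1979/727.

m = 1.191, b = 2.722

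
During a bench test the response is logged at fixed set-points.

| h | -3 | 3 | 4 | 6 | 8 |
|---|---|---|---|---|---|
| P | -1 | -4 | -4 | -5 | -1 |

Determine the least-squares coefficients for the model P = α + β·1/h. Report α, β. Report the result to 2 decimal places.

α = -2.46, β = -4.95

Setting ∂/∂α … = 0 gives: 5·α + (13/24)·β = -15;  (13/24)·α + (21/64)·β = -71/24.
(Σ1 = 5, Σ1/h = 13/24, Σ1/h·1/h = 21/64, ΣP = -15, Σ1/h·P = -71/24.)
det = 5·(21/64) − (13/24)² = 97/72.
α = ((-15)·(21/64) − (13/24)·(-71/24))/(97/72) = -239/97; β = (5·(-71/24) − (13/24)·(-15))/(97/72) = -480/97.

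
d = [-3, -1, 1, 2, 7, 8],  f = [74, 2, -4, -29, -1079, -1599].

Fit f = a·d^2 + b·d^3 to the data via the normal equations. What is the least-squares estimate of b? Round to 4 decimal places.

b = -3.0099

XᵀX·[a, b]ᵀ = Xᵀf reads: 6596·a + 49364·b = -154659;  49364·a + 380588·b = -1191021.
Eliminating b: 380588·(row 1) − 49364·(row 2) gives 73553952·a = 380588·(-154659) − 49364·(-1191021) = -67798848, so a = -706238/766187.
Then b = ((-1191021) − 49364·(-706238/766187))/380588 = -9224485/3064748.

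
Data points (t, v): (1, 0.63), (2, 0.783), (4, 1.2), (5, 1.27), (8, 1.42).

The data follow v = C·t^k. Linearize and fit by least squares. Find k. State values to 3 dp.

With ln vᵢ as the transformed response and ln tᵢ as the regressor:
Σln t = 5.7683, Σ(ln t)² = 9.3166, Σln v = 0.0653, Σln t·ln v = 1.1970.
Equations: 9.3166·k + 5.7683·ln C = 1.1970;  5.7683·k + 5·ln C = 0.0653.
Δ = 9.3166·5 − (5.7683)² = 13.3096; k = (1.1970·5 − 5.7683·0.0653)/13.3096 = 0.42137, ln C = (9.3166·0.0653 − 5.7683·1.1970)/13.3096 = -0.47306.

k = 0.421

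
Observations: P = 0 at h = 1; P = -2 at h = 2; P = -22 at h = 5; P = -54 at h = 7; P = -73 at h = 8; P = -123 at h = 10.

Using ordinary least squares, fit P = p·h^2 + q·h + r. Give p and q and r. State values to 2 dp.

p = -1.61, q = 4.05, r = -2.89

Compute the Gram sums: Σh^2·h^2 = 17139, Σh^2·h = 1989, Σh^2 = 243, Σh·h = 243, Σh = 33, Σ1 = 6.
Right-hand side: Σh^2·P = -20176, Σh·P = -2306, ΣP = -274.
Normal equations: [[17139, 1989, 243]; [1989, 243, 33]; [243, 33, 6]]·[p, q, r]ᵀ = [-20176, -2306, -274]ᵀ.
Solving the 3×3 system (Gaussian elimination) gives p = -12337/7680, q = 6223/1536, r = -5551/1920.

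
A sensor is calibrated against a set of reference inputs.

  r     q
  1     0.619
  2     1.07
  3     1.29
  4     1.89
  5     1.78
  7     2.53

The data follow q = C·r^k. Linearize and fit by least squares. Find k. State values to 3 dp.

k = 0.707

Let Y = ln q. Fitting Y = k·ln r + ln C by least squares:
Σln r = 6.7334, Σ(ln r)² = 9.9861, Σln q = 1.9841, Σln r·ln q = 3.9434.
Normal system: [[9.9861, 6.7334]; [6.7334, 6]]·[k, ln C]ᵀ = [3.9434, 1.9841]ᵀ.
Solving (det = 14.5777): k = 0.70662, ln C = -0.46231.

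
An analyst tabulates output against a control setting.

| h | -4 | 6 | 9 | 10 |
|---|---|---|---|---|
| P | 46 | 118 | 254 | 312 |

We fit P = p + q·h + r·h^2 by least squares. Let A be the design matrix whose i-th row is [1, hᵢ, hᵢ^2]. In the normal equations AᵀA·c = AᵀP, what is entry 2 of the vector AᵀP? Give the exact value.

Entry 2 ↔ basis h, so (AᵀP)_{2} = Σᵢ (h)·Pᵢ = (-4)·(46) + (6)·(118) + (9)·(254) + (10)·(312) = 5930.

5930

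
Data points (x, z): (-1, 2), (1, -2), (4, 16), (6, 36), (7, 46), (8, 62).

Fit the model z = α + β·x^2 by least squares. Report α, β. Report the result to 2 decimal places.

Sums needed: Σ1 = 6, Σx^2 = 167, Σx^2·x^2 = 8051.
Moment sums: Σz = 160, Σx^2·z = 7774.
MᵀM·[α, β]ᵀ = Mᵀz becomes [[6, 167]; [167, 8051]]·[α, β]ᵀ = [160, 7774]ᵀ.
Eliminating β: 8051·(row 1) − 167·(row 2) gives 20417·α = 8051·160 − 167·7774 = -10098, so α = -594/1201.
Then β = (7774 − 167·(-594/1201))/8051 = 1172/1201.

α = -0.49, β = 0.98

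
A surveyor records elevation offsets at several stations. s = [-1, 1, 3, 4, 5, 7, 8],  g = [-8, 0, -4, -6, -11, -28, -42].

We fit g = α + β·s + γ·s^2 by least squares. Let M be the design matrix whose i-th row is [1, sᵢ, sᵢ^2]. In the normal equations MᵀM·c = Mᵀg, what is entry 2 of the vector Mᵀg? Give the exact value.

-615

Entry 2 ↔ basis s, so (Mᵀg)_{2} = Σᵢ (s)·gᵢ = (-1)·(-8) + (1)·(0) + (3)·(-4) + (4)·(-6) + (5)·(-11) + (7)·(-28) + (8)·(-42) = -615.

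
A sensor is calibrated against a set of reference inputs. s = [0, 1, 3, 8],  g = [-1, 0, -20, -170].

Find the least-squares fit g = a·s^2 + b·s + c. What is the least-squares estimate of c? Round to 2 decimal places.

Compute the Gram sums: Σs^2·s^2 = 4178, Σs^2·s = 540, Σs^2 = 74, Σs·s = 74, Σs = 12, Σ1 = 4.
For Aᵀg: Σs^2·g = -11060, Σs·g = -1420, Σg = -191.
Solving the 3×3 system (Gaussian elimination) gives a = -16661/5618, b = 134/53, c = -2643/5618.

c = -0.47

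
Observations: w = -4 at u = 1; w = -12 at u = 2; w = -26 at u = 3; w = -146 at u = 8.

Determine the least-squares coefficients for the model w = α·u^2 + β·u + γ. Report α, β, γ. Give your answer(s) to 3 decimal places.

α = -1.879, β = -3.419, γ = 1.615

With design matrix M, MᵀM = [[4194, 548, 78]; [548, 78, 14]; [78, 14, 4]] and Mᵀw = [-9630, -1274, -188]ᵀ.
Row-reducing yields α = -889/473, β = -147/43, γ = 764/473.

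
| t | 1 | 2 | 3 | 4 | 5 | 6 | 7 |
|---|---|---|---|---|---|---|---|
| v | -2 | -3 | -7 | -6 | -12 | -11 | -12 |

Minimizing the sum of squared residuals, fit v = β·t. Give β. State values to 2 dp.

β = -1.88

Compute the Gram sums: Σt·t = 140.
For Xᵀv: Σt·v = -263.
Normal equations: [[140]]·[β]ᵀ = [-263]ᵀ.
Hence β = -263 / 140 ≈ -1.87857.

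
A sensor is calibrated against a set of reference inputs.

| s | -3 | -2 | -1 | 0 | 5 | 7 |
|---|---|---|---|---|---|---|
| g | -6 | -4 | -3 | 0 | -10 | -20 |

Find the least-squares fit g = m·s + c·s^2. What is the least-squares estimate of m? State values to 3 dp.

m = 0.679

Entries of MᵀM: Σs·s = 88, Σs·s^2 = 432, Σs^2·s^2 = 3124.
Moment sums: Σs·g = -161, Σs^2·g = -1303.
Normal equations: [[88, 432]; [432, 3124]]·[m, c]ᵀ = [-161, -1303]ᵀ.
Δ = 88·3124 − 432² = 88288.
m = ((-161)·3124 − 432·(-1303))/88288 = 14983/22072; c = (88·(-1303) − 432·(-161))/88288 = -5639/11036.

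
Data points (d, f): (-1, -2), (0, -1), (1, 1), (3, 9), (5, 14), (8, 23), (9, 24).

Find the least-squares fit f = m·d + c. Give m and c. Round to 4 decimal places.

The normal equations are: 181·m + 25·c = 500;  25·m + 7·c = 68.
Eliminating c: 7·(row 1) − 25·(row 2) gives 642·m = 7·500 − 25·68 = 1800, so m = 300/107.
Then c = (68 − 25·(300/107))/7 = -32/107.

m = 2.8037, c = -0.2991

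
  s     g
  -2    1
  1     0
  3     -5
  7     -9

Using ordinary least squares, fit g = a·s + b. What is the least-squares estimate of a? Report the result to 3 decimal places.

Compute the Gram sums: Σs·s = 63, Σs = 9, Σ1 = 4.
And Σs·g = -80, Σg = -13.
So MᵀM·[a, b]ᵀ = Mᵀg: [[63, 9]; [9, 4]]·[a, b]ᵀ = [-80, -13]ᵀ.
Δ = 63·4 − 9² = 171.
a = ((-80)·4 − 9·(-13))/171 = -203/171; b = (63·(-13) − 9·(-80))/171 = -11/19.

a = -1.187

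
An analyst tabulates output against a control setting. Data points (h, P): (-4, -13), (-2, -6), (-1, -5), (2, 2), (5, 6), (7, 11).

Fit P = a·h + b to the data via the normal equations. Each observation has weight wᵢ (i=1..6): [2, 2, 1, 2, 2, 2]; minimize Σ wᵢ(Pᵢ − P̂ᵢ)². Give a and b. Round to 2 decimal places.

Entries of MᵀWM: Σwᵢ·h·h = 197, Σwᵢ·h = 15, Σwᵢ·1 = 11.
Moment sums: Σwᵢ·h·P = 355, Σwᵢ·P = -5.
Eliminating b: 11·(row 1) − 15·(row 2) gives 1942·a = 11·355 − 15·(-5) = 3980, so a = 1990/971.
Then b = ((-5) − 15·(1990/971))/11 = -3155/971.

a = 2.05, b = -3.25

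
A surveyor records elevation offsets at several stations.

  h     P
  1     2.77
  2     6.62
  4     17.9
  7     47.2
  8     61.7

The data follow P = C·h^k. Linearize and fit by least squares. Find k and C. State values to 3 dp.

k = 1.493, C = 2.536

With ln Pᵢ as the transformed response and ln hᵢ as the regressor:
Σln h = 6.1048, Σ(ln h)² = 10.5129, Σln P = 13.7704, Σln h·ln P = 21.3816.
Equations: 10.5129·k + 6.1048·ln C = 21.3816;  6.1048·k + 5·ln C = 13.7704.
Δ = 10.5129·5 − (6.1048)² = 15.2960; k = (21.3816·5 − 6.1048·13.7704)/15.2960 = 1.49337, ln C = (10.5129·13.7704 − 6.1048·21.3816)/15.2960 = 0.93074, so C = exp(0.93074) = 2.53638.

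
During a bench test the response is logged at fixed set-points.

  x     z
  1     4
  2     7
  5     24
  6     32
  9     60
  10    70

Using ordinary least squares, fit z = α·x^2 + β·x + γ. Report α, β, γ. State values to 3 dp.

α = 0.451, β = 2.470, γ = 0.695

The normal system MᵀM·[α, β, γ]ᵀ = Mᵀz is [[18499, 2079, 247]; [2079, 247, 33]; [247, 33, 6]]·[α, β, γ]ᵀ = [13644, 1570, 197]ᵀ.
Solving the 3×3 system (Gaussian elimination) gives α = 137/304, β = 98375/39824, γ = 13837/19912.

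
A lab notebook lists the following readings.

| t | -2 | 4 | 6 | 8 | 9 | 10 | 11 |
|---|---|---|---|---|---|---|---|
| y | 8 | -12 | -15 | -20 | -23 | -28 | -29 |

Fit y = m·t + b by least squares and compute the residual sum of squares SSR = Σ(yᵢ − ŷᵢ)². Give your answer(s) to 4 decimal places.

With design matrix X, XᵀX = [[422, 46]; [46, 7]] and Xᵀy = [-1120, -119]ᵀ.
Δ = 422·7 − 46² = 838.
m = ((-1120)·7 − 46·(-119))/838 = -1183/419; b = (422·(-119) − 46·(-1120))/838 = 651/419.
Residuals: 335/419, -947/419, 162/419, 433/419, 359/419, -553/419, 211/419; SSR = 4062/419.

SSR = 9.6945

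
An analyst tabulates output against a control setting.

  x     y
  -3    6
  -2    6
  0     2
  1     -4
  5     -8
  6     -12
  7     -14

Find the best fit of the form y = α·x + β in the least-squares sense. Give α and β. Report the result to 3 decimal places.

α = -2.042, β = 0.655

From the data, Σx·x = 124, Σx = 14, Σ1 = 7.
Moment sums: Σx·y = -244, Σy = -24.
Eliminating β: 7·(row 1) − 14·(row 2) gives 672·α = 7·(-244) − 14·(-24) = -1372, so α = -49/24.
Then β = ((-24) − 14·(-49/24))/7 = 55/84.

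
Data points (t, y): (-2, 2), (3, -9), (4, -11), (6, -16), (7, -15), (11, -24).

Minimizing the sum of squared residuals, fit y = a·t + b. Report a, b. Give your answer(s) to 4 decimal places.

With design matrix A, AᵀA = [[235, 29]; [29, 6]] and Aᵀy = [-540, -73]ᵀ.
Δ = 235·6 − 29² = 569.
a = ((-540)·6 − 29·(-73))/569 = -1123/569; b = (235·(-73) − 29·(-540))/569 = -1495/569.

a = -1.9736, b = -2.6274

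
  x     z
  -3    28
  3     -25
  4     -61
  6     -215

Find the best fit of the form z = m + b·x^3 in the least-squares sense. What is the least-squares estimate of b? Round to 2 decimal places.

The normal system MᵀM·[m, b]ᵀ = Mᵀz is [[4, 280]; [280, 52210]]·[m, b]ᵀ = [-273, -51775]ᵀ.
Determinant 4·52210 − 280² = 130440.
m = ((-273)·52210 − 280·(-51775))/130440 = 24367/13044; b = (4·(-51775) − 280·(-273))/130440 = -6533/6522.

b = -1.00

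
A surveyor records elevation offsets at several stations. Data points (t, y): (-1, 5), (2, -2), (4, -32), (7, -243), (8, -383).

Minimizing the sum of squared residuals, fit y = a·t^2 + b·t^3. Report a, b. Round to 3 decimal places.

Sums needed: Σt^2·t^2 = 6770, Σt^2·t^3 = 50630, Σt^3·t^3 = 383954.
For Aᵀy: Σt^2·y = -36934, Σt^3·y = -281514.
Δ = 6770·383954 − 50630² = 35971680.
a = ((-36934)·383954 − 50630·(-281514))/35971680 = 4506049/2248230; b = (6770·(-281514) − 50630·(-36934))/35971680 = -448517/449646.

a = 2.004, b = -0.997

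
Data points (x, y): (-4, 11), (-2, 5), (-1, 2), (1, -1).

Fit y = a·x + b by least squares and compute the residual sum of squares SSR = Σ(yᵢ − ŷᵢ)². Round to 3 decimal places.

The normal equations are: 22·a + (-6)·b = -57;  (-6)·a + 4·b = 17.
Δ = 22·4 − (-6)² = 52.
a = ((-57)·4 − (-6)·17)/52 = -63/26; b = (22·17 − (-6)·(-57))/52 = 8/13.
Residuals: 9/13, -6/13, -27/26, 21/26; SSR = 63/26.

SSR = 2.423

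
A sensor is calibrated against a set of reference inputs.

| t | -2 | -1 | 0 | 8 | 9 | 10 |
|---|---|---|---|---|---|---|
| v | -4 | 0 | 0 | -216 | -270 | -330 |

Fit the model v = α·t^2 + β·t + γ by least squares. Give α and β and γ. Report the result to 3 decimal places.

Setting ∂/∂α … = 0 gives: 20674·α + 2232·β + 250·γ = -68710;  2232·α + 250·β + 24·γ = -7450;  250·α + 24·β + 6·γ = -820.
Solving the 3×3 system (Gaussian elimination) gives α = -1775/602, β = -11555/3311, γ = 975/6622.

α = -2.949, β = -3.490, γ = 0.147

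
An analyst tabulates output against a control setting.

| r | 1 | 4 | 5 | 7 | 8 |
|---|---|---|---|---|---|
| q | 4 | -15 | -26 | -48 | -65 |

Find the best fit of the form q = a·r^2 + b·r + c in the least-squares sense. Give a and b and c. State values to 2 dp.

The normal system AᵀA·[a, b, c]ᵀ = Aᵀq is [[7379, 1045, 155]; [1045, 155, 25]; [155, 25, 5]]·[a, b, c]ᵀ = [-7398, -1042, -150]ᵀ.
Row-reducing yields a = -5/6, b = -67/30, c = 7.

a = -0.83, b = -2.23, c = 7.00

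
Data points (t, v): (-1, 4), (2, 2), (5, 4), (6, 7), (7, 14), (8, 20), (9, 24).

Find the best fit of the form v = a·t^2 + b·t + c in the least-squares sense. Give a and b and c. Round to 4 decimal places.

The normal system MᵀM·[a, b, c]ᵀ = Mᵀv is [[14996, 1932, 260]; [1932, 260, 36]; [260, 36, 7]]·[a, b, c]ᵀ = [4274, 536, 75]ᵀ.
Inverting the 3×3 Gram matrix, [a, b, c]ᵀ = [19259/40072, -72593/40072, 10918/5009]ᵀ.

a = 0.4806, b = -1.8116, c = 2.1797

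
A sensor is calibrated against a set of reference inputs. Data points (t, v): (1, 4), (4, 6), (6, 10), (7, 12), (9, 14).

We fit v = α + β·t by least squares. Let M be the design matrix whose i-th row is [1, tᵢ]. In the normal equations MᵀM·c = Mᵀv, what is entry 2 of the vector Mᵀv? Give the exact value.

Entry 2 ↔ basis t, so (Mᵀv)_{2} = Σᵢ (t)·vᵢ = (1)·(4) + (4)·(6) + (6)·(10) + (7)·(12) + (9)·(14) = 298.

298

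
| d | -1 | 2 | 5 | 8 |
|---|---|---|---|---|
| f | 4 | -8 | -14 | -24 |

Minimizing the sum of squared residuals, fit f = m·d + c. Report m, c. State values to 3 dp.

Forming XᵀX = [[94, 14]; [14, 4]] and Xᵀf = [-282, -42]ᵀ gives XᵀX·[m, c]ᵀ = Xᵀf.
det = 94·4 − 14² = 180.
m = ((-282)·4 − 14·(-42))/180 = -3; c = (94·(-42) − 14·(-282))/180 = 0.

m = -3.000, c = 0.000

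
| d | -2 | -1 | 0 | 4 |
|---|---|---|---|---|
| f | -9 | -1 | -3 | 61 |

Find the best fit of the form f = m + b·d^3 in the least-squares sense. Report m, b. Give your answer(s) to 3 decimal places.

m = -1.396, b = 0.974

Sums needed: Σ1 = 4, Σd^3 = 55, Σd^3·d^3 = 4161.
For Mᵀf: Σf = 48, Σd^3·f = 3977.
Normal equations: [[4, 55]; [55, 4161]]·[m, b]ᵀ = [48, 3977]ᵀ.
Eliminating b: 4161·(row 1) − 55·(row 2) gives 13619·m = 4161·48 − 55·3977 = -19007, so m = -19007/13619.
Then b = (3977 − 55·(-19007/13619))/4161 = 13268/13619.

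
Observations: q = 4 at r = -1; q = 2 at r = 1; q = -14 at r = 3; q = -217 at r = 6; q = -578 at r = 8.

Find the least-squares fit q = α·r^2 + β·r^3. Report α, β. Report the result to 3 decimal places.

α = 2.966, β = -1.500

With design matrix X, XᵀX = [[5475, 40787]; [40787, 309531]] and Xᵀq = [-44924, -343188]ᵀ.
Eliminating β: 309531·(row 1) − 40787·(row 2) gives 31102856·α = 309531·(-44924) − 40787·(-343188) = 92238312, so α = 11529789/3887857.
Then β = ((-343188) − 40787·(11529789/3887857))/309531 = -5829889/3887857.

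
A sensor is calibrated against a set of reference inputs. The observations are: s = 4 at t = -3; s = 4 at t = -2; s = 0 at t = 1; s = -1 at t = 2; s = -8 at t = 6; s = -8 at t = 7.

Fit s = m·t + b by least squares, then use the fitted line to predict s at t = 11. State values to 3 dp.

Compute the Gram sums: Σt·t = 103, Σt = 11, Σ1 = 6.
Right-hand side: Σt·s = -126, Σs = -9.
Normal equations: [[103, 11]; [11, 6]]·[m, b]ᵀ = [-126, -9]ᵀ.
det = 103·6 − 11² = 497.
m = ((-126)·6 − 11·(-9))/497 = -657/497; b = (103·(-9) − 11·(-126))/497 = 459/497.
At t = 11: ŝ = (-657/497)·(11) + (459/497)·(1) = -6768/497.

ŝ = -13.618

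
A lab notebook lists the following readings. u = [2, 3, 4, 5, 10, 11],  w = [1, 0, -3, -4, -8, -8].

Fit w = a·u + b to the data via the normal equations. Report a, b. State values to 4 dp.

Entries of AᵀA: Σu·u = 275, Σu = 35, Σ1 = 6.
Right-hand side: Σu·w = -198, Σw = -22.
Eliminating b: 6·(row 1) − 35·(row 2) gives 425·a = 6·(-198) − 35·(-22) = -418, so a = -418/425.
Then b = ((-22) − 35·(-418/425))/6 = 176/85.

a = -0.9835, b = 2.0706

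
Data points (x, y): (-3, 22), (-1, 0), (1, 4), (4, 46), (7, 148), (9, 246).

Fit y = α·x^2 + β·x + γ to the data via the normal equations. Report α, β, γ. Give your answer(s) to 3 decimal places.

With design matrix A, AᵀA = [[9301, 1109, 157]; [1109, 157, 17]; [157, 17, 6]] and Aᵀy = [28116, 3372, 466]ᵀ.
Row-reducing yields α = 92558/31009, β = 19720/31009, γ = -69442/31009.

α = 2.985, β = 0.636, γ = -2.239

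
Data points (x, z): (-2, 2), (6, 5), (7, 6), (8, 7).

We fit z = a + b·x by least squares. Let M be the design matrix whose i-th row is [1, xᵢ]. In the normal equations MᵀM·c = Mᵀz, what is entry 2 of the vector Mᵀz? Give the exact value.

124

Entry 2 ↔ basis x, so (Mᵀz)_{2} = Σᵢ (x)·zᵢ = (-2)·(2) + (6)·(5) + (7)·(6) + (8)·(7) = 124.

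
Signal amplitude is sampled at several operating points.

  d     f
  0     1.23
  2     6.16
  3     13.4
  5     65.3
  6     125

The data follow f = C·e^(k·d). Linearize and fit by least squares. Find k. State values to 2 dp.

k = 0.78

Linearized form: ln f = k·d + ln C. From the 5 transformed points,
XᵀX = [[74.0000, 16.0000]; [16.0000, 5]], rhs = [61.2868, 13.6277]ᵀ  (here Σd = 16.0000, Σ(d)² = 74.0000, Σln f = 13.6277, Σd·ln f = 61.2868).
Slope k = (n·Σd·ln f − Σd·Σln f)/(n·Σ(d)² − (Σd)²) = (5·61.2868 − 16.0000·13.6277)/114.0000 = 0.77536; ln C = (Σln f − k·Σd)/n = 0.24437.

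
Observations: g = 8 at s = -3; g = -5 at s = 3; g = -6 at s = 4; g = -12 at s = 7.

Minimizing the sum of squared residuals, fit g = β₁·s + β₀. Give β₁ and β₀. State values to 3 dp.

β₁ = -2.005, β₀ = 1.763

Normal-equation sums: Σs·s = 83, Σs = 11, Σ1 = 4.
For Mᵀg: Σs·g = -147, Σg = -15.
Normal equations: [[83, 11]; [11, 4]]·[β₁, β₀]ᵀ = [-147, -15]ᵀ.
Eliminating β₀: 4·(row 1) − 11·(row 2) gives 211·β₁ = 4·(-147) − 11·(-15) = -423, so β₁ = -423/211.
Then β₀ = ((-15) − 11·(-423/211))/4 = 372/211.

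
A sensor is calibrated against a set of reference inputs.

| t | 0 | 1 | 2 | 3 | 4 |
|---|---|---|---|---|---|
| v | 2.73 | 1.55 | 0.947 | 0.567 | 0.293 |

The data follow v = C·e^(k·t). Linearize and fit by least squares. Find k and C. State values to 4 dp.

Linearized form: ln v = k·t + ln C. From the 5 transformed points,
AᵀA = [[30.0000, 10.0000]; [10.0000, 5]], rhs = [-6.2832, -0.4069]ᵀ  (here Σt = 10.0000, Σ(t)² = 30.0000, Σln v = -0.4069, Σt·ln v = -6.2832).
Slope k = (n·Σt·ln v − Σt·Σln v)/(n·Σ(t)² − (Σt)²) = (5·-6.2832 − 10.0000·-0.4069)/50.0000 = -0.54694; ln C = (Σln v − k·Σt)/n = 1.01251, so C = exp(1.01251) = 2.75250.

k = -0.5469, C = 2.7525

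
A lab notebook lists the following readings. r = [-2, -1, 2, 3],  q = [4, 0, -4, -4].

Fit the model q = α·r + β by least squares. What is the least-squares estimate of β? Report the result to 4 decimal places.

β = -0.2353

Normal-equation sums: Σr·r = 18, Σr = 2, Σ1 = 4.
For Xᵀq: Σr·q = -28, Σq = -4.
Normal equations: [[18, 2]; [2, 4]]·[α, β]ᵀ = [-28, -4]ᵀ.
Determinant 18·4 − 2² = 68.
α = ((-28)·4 − 2·(-4))/68 = -26/17; β = (18·(-4) − 2·(-28))/68 = -4/17.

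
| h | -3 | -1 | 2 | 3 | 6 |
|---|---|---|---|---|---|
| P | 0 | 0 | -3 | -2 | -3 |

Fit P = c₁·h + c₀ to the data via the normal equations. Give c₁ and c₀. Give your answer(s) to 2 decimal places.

c₁ = -0.38, c₀ = -1.07

Normal-equation sums: Σh·h = 59, Σh = 7, Σ1 = 5.
For AᵀP: Σh·P = -30, ΣP = -8.
Normal equations: [[59, 7]; [7, 5]]·[c₁, c₀]ᵀ = [-30, -8]ᵀ.
Determinant 59·5 − 7² = 246.
c₁ = ((-30)·5 − 7·(-8))/246 = -47/123; c₀ = (59·(-8) − 7·(-30))/246 = -131/123.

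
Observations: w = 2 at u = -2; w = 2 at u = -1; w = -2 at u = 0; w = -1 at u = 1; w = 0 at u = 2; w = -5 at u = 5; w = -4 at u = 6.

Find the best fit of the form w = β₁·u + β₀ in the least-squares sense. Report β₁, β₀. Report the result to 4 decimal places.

β₁ = -0.8085, β₀ = 0.1277

Setting ∂/∂β₁ … = 0 gives: 71·β₁ + 11·β₀ = -56;  11·β₁ + 7·β₀ = -8.
Eliminating β₀: 7·(row 1) − 11·(row 2) gives 376·β₁ = 7·(-56) − 11·(-8) = -304, so β₁ = -38/47.
Then β₀ = ((-8) − 11·(-38/47))/7 = 6/47.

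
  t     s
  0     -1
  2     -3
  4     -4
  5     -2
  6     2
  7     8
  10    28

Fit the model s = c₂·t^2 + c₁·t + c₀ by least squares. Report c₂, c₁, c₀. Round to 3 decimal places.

c₂ = 0.598, c₁ = -3.116, c₀ = -0.517

Setting ∂/∂c₂ … = 0 gives: 14594·c₂ + 1756·c₁ + 230·c₀ = 3138;  1756·c₂ + 230·c₁ + 34·c₀ = 316;  230·c₂ + 34·c₁ + 7·c₀ = 28.
(Σt^2·t^2 = 14594, Σt^2·t = 1756, Σt^2 = 230, Σt·t = 230, Σt = 34, Σ1 = 7, Σt^2·s = 3138, Σt·s = 316, Σs = 28.)
Solving the 3×3 system (Gaussian elimination) gives c₂ = 50503/84441, c₁ = -263114/84441, c₀ = -2078/4021.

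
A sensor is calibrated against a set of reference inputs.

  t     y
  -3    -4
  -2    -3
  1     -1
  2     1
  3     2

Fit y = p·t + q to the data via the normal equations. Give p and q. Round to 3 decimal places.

p = 0.970, q = -1.194

Entries of MᵀM: Σt·t = 27, Σt = 1, Σ1 = 5.
Right-hand side: Σt·y = 25, Σy = -5.
MᵀM·[p, q]ᵀ = Mᵀy becomes [[27, 1]; [1, 5]]·[p, q]ᵀ = [25, -5]ᵀ.
Eliminating q: 5·(row 1) − 1·(row 2) gives 134·p = 5·25 − 1·(-5) = 130, so p = 65/67.
Then q = ((-5) − 1·(65/67))/5 = -80/67.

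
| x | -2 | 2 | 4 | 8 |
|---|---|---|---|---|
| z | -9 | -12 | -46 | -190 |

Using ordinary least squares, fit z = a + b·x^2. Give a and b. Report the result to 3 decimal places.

Normal-equation sums: Σ1 = 4, Σx^2 = 88, Σx^2·x^2 = 4384.
And Σz = -257, Σx^2·z = -12980.
MᵀM·[a, b]ᵀ = Mᵀz becomes [[4, 88]; [88, 4384]]·[a, b]ᵀ = [-257, -12980]ᵀ.
Δ = 4·4384 − 88² = 9792.
a = ((-257)·4384 − 88·(-12980))/9792 = 27/17; b = (4·(-12980) − 88·(-257))/9792 = -407/136.

a = 1.588, b = -2.993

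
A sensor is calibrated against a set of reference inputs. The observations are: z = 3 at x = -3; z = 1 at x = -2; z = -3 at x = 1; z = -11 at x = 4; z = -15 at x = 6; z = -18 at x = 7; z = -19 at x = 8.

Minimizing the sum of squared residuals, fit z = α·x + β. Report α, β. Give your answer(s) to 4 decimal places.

Entries of MᵀM: Σx·x = 179, Σx = 21, Σ1 = 7.
Moment sums: Σx·z = -426, Σz = -62.
Normal equations: [[179, 21]; [21, 7]]·[α, β]ᵀ = [-426, -62]ᵀ.
Eliminating β: 7·(row 1) − 21·(row 2) gives 812·α = 7·(-426) − 21·(-62) = -1680, so α = -60/29.
Then β = ((-62) − 21·(-60/29))/7 = -538/203.

α = -2.0690, β = -2.6502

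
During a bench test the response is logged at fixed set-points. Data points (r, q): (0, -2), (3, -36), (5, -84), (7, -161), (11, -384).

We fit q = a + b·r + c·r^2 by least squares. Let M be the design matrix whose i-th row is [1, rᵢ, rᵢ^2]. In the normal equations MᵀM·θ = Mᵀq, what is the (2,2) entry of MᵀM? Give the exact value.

204

Row 2 ↔ basis r, column 2 ↔ basis r, so (MᵀM)_{2,2} = Σᵢ (r)·(r) = (0)·(0) + (3)·(3) + (5)·(5) + (7)·(7) + (11)·(11) = 204.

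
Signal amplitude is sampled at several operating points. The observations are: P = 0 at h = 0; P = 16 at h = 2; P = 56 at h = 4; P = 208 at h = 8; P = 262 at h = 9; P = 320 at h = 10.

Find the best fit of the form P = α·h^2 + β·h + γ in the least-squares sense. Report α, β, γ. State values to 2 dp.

The normal equations are: 20929·α + 2313·β + 265·γ = 67494;  2313·α + 265·β + 33·γ = 7478;  265·α + 33·β + 6·γ = 862.
Row-reducing yields α = 86446/28795, β = 58172/28795, γ = -1096/28795.

α = 3.00, β = 2.02, γ = -0.04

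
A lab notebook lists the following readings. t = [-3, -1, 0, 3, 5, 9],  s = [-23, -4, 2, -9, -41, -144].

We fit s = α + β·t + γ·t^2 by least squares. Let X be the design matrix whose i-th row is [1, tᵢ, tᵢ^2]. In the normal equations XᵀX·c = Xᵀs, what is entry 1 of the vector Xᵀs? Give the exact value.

-219

Entry 1 ↔ basis 1, so (Xᵀs)_{1} = Σᵢ sᵢ = (1)·(-23) + (1)·(-4) + (1)·(2) + (1)·(-9) + (1)·(-41) + (1)·(-144) = -219.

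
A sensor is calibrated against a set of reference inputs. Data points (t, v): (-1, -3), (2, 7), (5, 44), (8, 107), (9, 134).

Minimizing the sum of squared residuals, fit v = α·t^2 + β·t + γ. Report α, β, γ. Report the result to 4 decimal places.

α = 1.4721, β = 1.9283, γ = -2.5942

Forming AᵀA = [[11299, 1373, 175]; [1373, 175, 23]; [175, 23, 5]] and Aᵀv = [18827, 2299, 289]ᵀ gives AᵀA·[α, β, γ]ᵀ = Aᵀv.
Solving the 3×3 system (Gaussian elimination) gives α = 21724/14757, β = 28456/14757, γ = -12761/4919.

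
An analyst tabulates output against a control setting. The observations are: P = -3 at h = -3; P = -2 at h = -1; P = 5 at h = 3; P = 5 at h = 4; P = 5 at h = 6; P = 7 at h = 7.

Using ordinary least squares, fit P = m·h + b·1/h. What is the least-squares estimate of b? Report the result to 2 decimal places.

Entries of XᵀX: Σh·h = 120, Σh·1/h = 6, Σ1/h·1/h = 1045/784.
And Σh·P = 125, Σ1/h·P = 31/4.
So XᵀX·[m, b]ᵀ = XᵀP: [[120, 6]; [6, 1045/784]]·[m, b]ᵀ = [125, 31/4]ᵀ.
Eliminating b: (1045/784)·(row 1) − 6·(row 2) gives (12147/98)·m = (1045/784)·125 − 6·(31/4) = 94169/784, so m = 94169/97176.
Then b = ((31/4) − 6·(94169/97176))/(1045/784) = 5880/4049.

b = 1.45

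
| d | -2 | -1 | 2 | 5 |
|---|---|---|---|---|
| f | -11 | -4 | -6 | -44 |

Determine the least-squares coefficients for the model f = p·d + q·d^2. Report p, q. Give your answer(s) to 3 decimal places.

XᵀX·[p, q]ᵀ = Xᵀf reads: 34·p + 124·q = -206;  124·p + 658·q = -1172.
det = 34·658 − 124² = 6996.
p = ((-206)·658 − 124·(-1172))/6996 = 815/583; q = (34·(-1172) − 124·(-206))/6996 = -1192/583.

p = 1.398, q = -2.045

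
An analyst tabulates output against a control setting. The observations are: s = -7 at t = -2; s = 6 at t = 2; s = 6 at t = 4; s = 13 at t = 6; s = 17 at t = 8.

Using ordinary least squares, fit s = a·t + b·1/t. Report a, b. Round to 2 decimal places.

Normal-equation sums: Σt·t = 124, Σt·1/t = 5, Σ1/t·1/t = 349/576.
And Σt·s = 264, Σ1/t·s = 295/24.
Normal equations: [[124, 5]; [5, 349/576]]·[a, b]ᵀ = [264, 295/24]ᵀ.
Δ = 124·(349/576) − 5² = 7219/144.
a = (264·(349/576) − 5·(295/24))/(7219/144) = 14184/7219; b = (124·(295/24) − 5·264)/(7219/144) = 29400/7219.

a = 1.96, b = 4.07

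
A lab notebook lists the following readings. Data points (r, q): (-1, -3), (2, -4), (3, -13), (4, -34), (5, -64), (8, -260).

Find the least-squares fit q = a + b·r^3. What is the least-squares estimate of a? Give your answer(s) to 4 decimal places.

The normal system MᵀM·[a, b]ᵀ = Mᵀq is [[6, 735]; [735, 282659]]·[a, b]ᵀ = [-378, -143676]ᵀ.
Δ = 6·282659 − 735² = 1155729.
a = ((-378)·282659 − 735·(-143676))/1155729 = -414414/385243; b = (6·(-143676) − 735·(-378))/1155729 = -194742/385243.

a = -1.0757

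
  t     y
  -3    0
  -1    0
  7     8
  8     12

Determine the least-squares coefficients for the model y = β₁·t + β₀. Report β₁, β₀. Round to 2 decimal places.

Forming AᵀA = [[123, 11]; [11, 4]] and Aᵀy = [152, 20]ᵀ gives AᵀA·[β₁, β₀]ᵀ = Aᵀy.
Eliminating β₀: 4·(row 1) − 11·(row 2) gives 371·β₁ = 4·152 − 11·20 = 388, so β₁ = 388/371.
Then β₀ = (20 − 11·(388/371))/4 = 788/371.

β₁ = 1.05, β₀ = 2.12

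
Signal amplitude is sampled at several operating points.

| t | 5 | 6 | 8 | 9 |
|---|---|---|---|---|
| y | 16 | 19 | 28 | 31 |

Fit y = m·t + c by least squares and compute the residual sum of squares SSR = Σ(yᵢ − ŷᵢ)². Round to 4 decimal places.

SSR = 0.9000

Entries of XᵀX: Σt·t = 206, Σt = 28, Σ1 = 4.
Right-hand side: Σt·y = 697, Σy = 94.
Δ = 206·4 − 28² = 40.
m = (697·4 − 28·94)/40 = 39/10; c = (206·94 − 28·697)/40 = -19/5.
Residuals: 3/10, -3/5, 3/5, -3/10; SSR = 9/10.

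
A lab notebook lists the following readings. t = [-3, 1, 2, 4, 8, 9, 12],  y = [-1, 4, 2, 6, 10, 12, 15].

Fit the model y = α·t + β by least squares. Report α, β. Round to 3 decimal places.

Sums needed: Σt·t = 319, Σt = 33, Σ1 = 7.
For Aᵀy: Σt·y = 403, Σy = 48.
Normal equations: [[319, 33]; [33, 7]]·[α, β]ᵀ = [403, 48]ᵀ.
Δ = 319·7 − 33² = 1144.
α = (403·7 − 33·48)/1144 = 1237/1144; β = (319·48 − 33·403)/1144 = 183/104.

α = 1.081, β = 1.760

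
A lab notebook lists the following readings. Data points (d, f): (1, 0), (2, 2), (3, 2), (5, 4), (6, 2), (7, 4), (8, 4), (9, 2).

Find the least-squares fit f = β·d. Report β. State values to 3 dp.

Setting ∂/∂β … = 0 gives: 269·β = 120.
(Σd·d = 269, Σd·f = 120.)
β = 120/269 = 0.446097.

β = 0.446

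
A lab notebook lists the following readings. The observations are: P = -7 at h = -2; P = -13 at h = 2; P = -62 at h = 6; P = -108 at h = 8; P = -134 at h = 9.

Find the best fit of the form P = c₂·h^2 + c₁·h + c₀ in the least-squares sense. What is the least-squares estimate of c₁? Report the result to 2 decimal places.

c₁ = -1.10

Compute the Gram sums: Σh^2·h^2 = 11985, Σh^2·h = 1457, Σh^2 = 189, Σh·h = 189, Σh = 23, Σ1 = 5.
Right-hand side: Σh^2·P = -20078, Σh·P = -2454, ΣP = -324.
So MᵀM·[c₂, c₁, c₀]ᵀ = MᵀP: [[11985, 1457, 189]; [1457, 189, 23]; [189, 23, 5]]·[c₂, c₁, c₀]ᵀ = [-20078, -2454, -324]ᵀ.
Solving the 3×3 system (Gaussian elimination) gives c₂ = -8203/5527, c₁ = -79021/71851, c₀ = -261494/71851.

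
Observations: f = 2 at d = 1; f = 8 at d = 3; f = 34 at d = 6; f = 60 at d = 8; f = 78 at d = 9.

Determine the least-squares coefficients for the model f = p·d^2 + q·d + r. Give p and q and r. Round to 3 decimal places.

With design matrix M, MᵀM = [[12035, 1485, 191]; [1485, 191, 27]; [191, 27, 5]] and Mᵀf = [11456, 1412, 182]ᵀ.
Row-reducing yields p = 3699/3517, q = -3725/3517, r = 6832/3517.

p = 1.052, q = -1.059, r = 1.943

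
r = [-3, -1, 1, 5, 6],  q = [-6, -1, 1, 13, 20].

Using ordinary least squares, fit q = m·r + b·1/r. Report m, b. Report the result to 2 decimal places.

m = 3.01, b = -2.35

Compute the Gram sums: Σr·r = 72, Σr·1/r = 5, Σ1/r·1/r = 1961/900.
For Aᵀq: Σr·q = 205, Σ1/r·q = 149/15.
AᵀA·[m, b]ᵀ = Aᵀq becomes [[72, 5]; [5, 1961/900]]·[m, b]ᵀ = [205, 149/15]ᵀ.
Determinant 72·(1961/900) − 5² = 3297/25.
m = (205·(1961/900) − 5·(149/15))/(3297/25) = 357305/118692; b = (72·(149/15) − 5·205)/(3297/25) = -7745/3297.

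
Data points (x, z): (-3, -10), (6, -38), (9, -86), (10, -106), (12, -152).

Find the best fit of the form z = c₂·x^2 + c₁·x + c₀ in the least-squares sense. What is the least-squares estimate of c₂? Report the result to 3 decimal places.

c₂ = -1.056

The normal system MᵀM·[c₂, c₁, c₀]ᵀ = Mᵀz is [[38674, 3646, 370]; [3646, 370, 34]; [370, 34, 5]]·[c₂, c₁, c₀]ᵀ = [-40912, -3856, -392]ᵀ.
Inverting the 3×3 Gram matrix, [c₂, c₁, c₀]ᵀ = [-5332/5047, 124/5047, -40/103]ᵀ.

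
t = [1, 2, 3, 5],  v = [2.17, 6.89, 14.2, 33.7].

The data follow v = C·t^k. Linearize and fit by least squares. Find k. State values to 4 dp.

k = 1.7082

Taking logs, ln v = k·ln t + ln C, so regress ln v on ln t.
XᵀX = [[4.2777, 3.4012]; [3.4012, 4]], rhs = [9.9139, 8.8755]ᵀ  (here Σln t = 3.4012, Σ(ln t)² = 4.2777, Σln v = 8.8755, Σln t·ln v = 9.9139).
Slope k = (n·Σln t·ln v − Σln t·Σln v)/(n·Σ(ln t)² − (Σln t)²) = (4·9.9139 − 3.4012·8.8755)/5.5426 = 1.70824; ln C = (Σln v − k·Σln t)/n = 0.76637.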